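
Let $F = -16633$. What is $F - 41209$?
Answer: $-57842$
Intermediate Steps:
$F - 41209 = -16633 - 41209 = -57842$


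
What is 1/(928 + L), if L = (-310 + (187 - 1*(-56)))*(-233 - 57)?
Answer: 1/20358 ≈ 4.9121e-5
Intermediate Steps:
L = 19430 (L = (-310 + (187 + 56))*(-290) = (-310 + 243)*(-290) = -67*(-290) = 19430)
1/(928 + L) = 1/(928 + 19430) = 1/20358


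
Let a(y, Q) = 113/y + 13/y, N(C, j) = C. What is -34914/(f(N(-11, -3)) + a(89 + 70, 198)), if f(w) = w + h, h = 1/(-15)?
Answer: 13878315/4084 ≈ 3398.2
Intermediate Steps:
h = -1/15 ≈ -0.066667
a(y, Q) = 126/y
f(w) = -1/15 + w (f(w) = w - 1/15 = -1/15 + w)
-34914/(f(N(-11, -3)) + a(89 + 70, 198)) = -34914/((-1/15 - 11) + 126/(89 + 70)) = -34914/(-166/15 + 126/159) = -34914/(-166/15 + 126*(1/159)) = -34914/(-166/15 + 42/53) = -34914/(-8168/795) = -34914*(-795/8168) = 13878315/4084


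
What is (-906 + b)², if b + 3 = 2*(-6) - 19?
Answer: 883600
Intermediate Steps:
b = -34 (b = -3 + (2*(-6) - 19) = -3 + (-12 - 19) = -3 - 31 = -34)
(-906 + b)² = (-906 - 34)² = (-940)² = 883600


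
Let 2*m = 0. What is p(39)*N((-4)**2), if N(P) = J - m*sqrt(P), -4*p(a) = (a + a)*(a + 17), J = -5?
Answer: 5460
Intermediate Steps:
m = 0 (m = (1/2)*0 = 0)
p(a) = -a*(17 + a)/2 (p(a) = -(a + a)*(a + 17)/4 = -2*a*(17 + a)/4 = -a*(17 + a)/2)
N(P) = -5 (N(P) = -5 - 0*sqrt(P) = -5 - 1*0 = -5 + 0 = -5)
p(39)*N((-4)**2) = -1/2*39*(17 + 39)*(-5) = -1/2*39*56*(-5) = -1092*(-5) = 5460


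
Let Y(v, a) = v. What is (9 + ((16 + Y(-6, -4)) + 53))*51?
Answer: 3672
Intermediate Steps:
(9 + ((16 + Y(-6, -4)) + 53))*51 = (9 + ((16 - 6) + 53))*51 = (9 + (10 + 53))*51 = (9 + 63)*51 = 72*51 = 3672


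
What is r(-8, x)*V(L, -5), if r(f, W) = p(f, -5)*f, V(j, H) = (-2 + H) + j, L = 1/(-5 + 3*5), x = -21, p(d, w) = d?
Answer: -2208/5 ≈ -441.60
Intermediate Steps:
L = ⅒ (L = 1/(-5 + 15) = 1/10 = ⅒ ≈ 0.10000)
V(j, H) = -2 + H + j
r(f, W) = f² (r(f, W) = f*f = f²)
r(-8, x)*V(L, -5) = (-8)²*(-2 - 5 + ⅒) = 64*(-69/10) = -2208/5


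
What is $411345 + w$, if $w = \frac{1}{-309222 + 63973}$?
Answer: $\frac{100881949904}{245249} \approx 4.1135 \cdot 10^{5}$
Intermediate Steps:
$w = - \frac{1}{245249}$ ($w = \frac{1}{-245249} = - \frac{1}{245249} \approx -4.0775 \cdot 10^{-6}$)
$411345 + w = 411345 - \frac{1}{245249} = \frac{100881949904}{245249}$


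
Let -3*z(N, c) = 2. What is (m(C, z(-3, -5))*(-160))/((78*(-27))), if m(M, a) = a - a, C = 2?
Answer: 0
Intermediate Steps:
z(N, c) = -2/3 (z(N, c) = -1/3*2 = -2/3)
m(M, a) = 0
(m(C, z(-3, -5))*(-160))/((78*(-27))) = (0*(-160))/((78*(-27))) = 0/(-2106) = 0*(-1/2106) = 0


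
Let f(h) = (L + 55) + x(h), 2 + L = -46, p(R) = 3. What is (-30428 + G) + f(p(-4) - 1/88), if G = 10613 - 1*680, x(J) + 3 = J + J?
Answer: -901341/44 ≈ -20485.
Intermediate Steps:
x(J) = -3 + 2*J (x(J) = -3 + (J + J) = -3 + 2*J)
L = -48 (L = -2 - 46 = -48)
G = 9933 (G = 10613 - 680 = 9933)
f(h) = 4 + 2*h (f(h) = (-48 + 55) + (-3 + 2*h) = 7 + (-3 + 2*h) = 4 + 2*h)
(-30428 + G) + f(p(-4) - 1/88) = (-30428 + 9933) + (4 + 2*(3 - 1/88)) = -20495 + (4 + 2*(3 - 1*1/88)) = -20495 + (4 + 2*(3 - 1/88)) = -20495 + (4 + 2*(263/88)) = -20495 + (4 + 263/44) = -20495 + 439/44 = -901341/44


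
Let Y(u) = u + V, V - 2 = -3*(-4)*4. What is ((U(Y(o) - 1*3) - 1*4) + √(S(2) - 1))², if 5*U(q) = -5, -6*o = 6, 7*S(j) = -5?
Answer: 163/7 - 20*I*√21/7 ≈ 23.286 - 13.093*I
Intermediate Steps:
V = 50 (V = 2 - 3*(-4)*4 = 2 + 12*4 = 2 + 48 = 50)
S(j) = -5/7 (S(j) = (⅐)*(-5) = -5/7)
o = -1 (o = -⅙*6 = -1)
Y(u) = 50 + u (Y(u) = u + 50 = 50 + u)
U(q) = -1 (U(q) = (⅕)*(-5) = -1)
((U(Y(o) - 1*3) - 1*4) + √(S(2) - 1))² = ((-1 - 1*4) + √(-5/7 - 1))² = ((-1 - 4) + √(-12/7))² = (-5 + 2*I*√21/7)²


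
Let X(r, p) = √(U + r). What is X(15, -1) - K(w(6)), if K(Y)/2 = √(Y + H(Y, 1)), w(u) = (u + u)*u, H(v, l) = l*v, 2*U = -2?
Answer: -24 + √14 ≈ -20.258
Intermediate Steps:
U = -1 (U = (½)*(-2) = -1)
w(u) = 2*u² (w(u) = (2*u)*u = 2*u²)
X(r, p) = √(-1 + r)
K(Y) = 2*√2*√Y (K(Y) = 2*√(Y + 1*Y) = 2*√(Y + Y) = 2*√(2*Y) = 2*(√2*√Y) = 2*√2*√Y)
X(15, -1) - K(w(6)) = √(-1 + 15) - 2*√2*√(2*6²) = √14 - 2*√2*√(2*36) = √14 - 2*√2*√72 = √14 - 2*√2*6*√2 = √14 - 1*24 = √14 - 24 = -24 + √14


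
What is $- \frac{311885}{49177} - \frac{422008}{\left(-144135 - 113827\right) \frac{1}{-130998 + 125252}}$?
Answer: $- \frac{59663847385353}{6342898637} \approx -9406.4$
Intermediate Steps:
$- \frac{311885}{49177} - \frac{422008}{\left(-144135 - 113827\right) \frac{1}{-130998 + 125252}} = \left(-311885\right) \frac{1}{49177} - \frac{422008}{\left(-257962\right) \frac{1}{-5746}} = - \frac{311885}{49177} - \frac{422008}{\left(-257962\right) \left(- \frac{1}{5746}\right)} = - \frac{311885}{49177} - \frac{422008}{\frac{128981}{2873}} = - \frac{311885}{49177} - \frac{1212428984}{128981} = - \frac{59663847385353}{6342898637}$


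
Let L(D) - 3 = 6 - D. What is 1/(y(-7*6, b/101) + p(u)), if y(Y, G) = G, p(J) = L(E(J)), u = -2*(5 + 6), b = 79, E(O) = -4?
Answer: 101/1392 ≈ 0.072557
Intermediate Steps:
u = -22 (u = -2*11 = -22)
L(D) = 9 - D (L(D) = 3 + (6 - D) = 9 - D)
p(J) = 13 (p(J) = 9 - 1*(-4) = 9 + 4 = 13)
1/(y(-7*6, b/101) + p(u)) = 1/(79/101 + 13) = 1/(1392/101) = 101/1392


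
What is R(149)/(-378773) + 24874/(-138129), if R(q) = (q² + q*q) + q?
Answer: -15575384681/52319535717 ≈ -0.29770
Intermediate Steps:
R(q) = q + 2*q² (R(q) = (q² + q²) + q = 2*q² + q = q + 2*q²)
R(149)/(-378773) + 24874/(-138129) = (149*(1 + 2*149))/(-378773) + 24874/(-138129) = (149*(1 + 298))*(-1/378773) + 24874*(-1/138129) = (149*299)*(-1/378773) - 24874/138129 = 44551*(-1/378773) - 24874/138129 = -44551/378773 - 24874/138129 = -15575384681/52319535717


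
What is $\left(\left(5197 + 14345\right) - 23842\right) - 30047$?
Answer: $-34347$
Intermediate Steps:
$\left(\left(5197 + 14345\right) - 23842\right) - 30047 = \left(19542 - 23842\right) - 30047 = -4300 - 30047 = -34347$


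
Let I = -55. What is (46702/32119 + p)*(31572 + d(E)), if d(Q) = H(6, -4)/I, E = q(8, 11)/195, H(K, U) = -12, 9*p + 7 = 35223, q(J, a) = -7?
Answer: 654952681686128/5299635 ≈ 1.2358e+8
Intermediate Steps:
p = 35216/9 (p = -7/9 + (⅑)*35223 = -7/9 + 11741/3 = 35216/9 ≈ 3912.9)
E = -7/195 ≈ -0.035897
d(Q) = 12/55 (d(Q) = -12/(-55) = -12*(-1/55) = 12/55)
(46702/32119 + p)*(31572 + d(E)) = (46702/32119 + 35216/9)*(31572 + 12/55) = (46702*(1/32119) + 35216/9)*(1736472/55) = (46702/32119 + 35216/9)*(1736472/55) = (1131523022/289071)*(1736472/55) = 654952681686128/5299635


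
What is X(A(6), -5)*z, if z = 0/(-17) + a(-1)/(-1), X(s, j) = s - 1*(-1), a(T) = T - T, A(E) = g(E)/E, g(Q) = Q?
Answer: 0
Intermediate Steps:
A(E) = 1 (A(E) = E/E = 1)
a(T) = 0
X(s, j) = 1 + s (X(s, j) = s + 1 = 1 + s)
z = 0 (z = 0/(-17) + 0/(-1) = 0*(-1/17) + 0*(-1) = 0 + 0 = 0)
X(A(6), -5)*z = (1 + 1)*0 = 2*0 = 0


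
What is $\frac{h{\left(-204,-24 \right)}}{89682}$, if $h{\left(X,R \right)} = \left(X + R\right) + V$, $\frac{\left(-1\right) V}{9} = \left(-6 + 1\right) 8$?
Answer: $\frac{22}{14947} \approx 0.0014719$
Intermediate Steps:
$V = 360$ ($V = - 9 \left(-6 + 1\right) 8 = - 9 \left(\left(-5\right) 8\right) = \left(-9\right) \left(-40\right) = 360$)
$h{\left(X,R \right)} = 360 + R + X$ ($h{\left(X,R \right)} = \left(X + R\right) + 360 = \left(R + X\right) + 360 = 360 + R + X$)
$\frac{h{\left(-204,-24 \right)}}{89682} = \frac{360 - 24 - 204}{89682} = 132 \cdot \frac{1}{89682} = \frac{22}{14947}$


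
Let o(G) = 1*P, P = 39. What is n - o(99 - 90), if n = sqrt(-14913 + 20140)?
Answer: -39 + sqrt(5227) ≈ 33.298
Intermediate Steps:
n = sqrt(5227) ≈ 72.298
o(G) = 39 (o(G) = 1*39 = 39)
n - o(99 - 90) = sqrt(5227) - 1*39 = sqrt(5227) - 39 = -39 + sqrt(5227)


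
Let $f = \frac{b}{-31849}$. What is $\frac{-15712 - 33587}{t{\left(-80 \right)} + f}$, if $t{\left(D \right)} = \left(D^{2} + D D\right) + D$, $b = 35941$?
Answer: $- \frac{1570123851}{405083339} \approx -3.8761$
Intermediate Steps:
$t{\left(D \right)} = D + 2 D^{2}$ ($t{\left(D \right)} = \left(D^{2} + D^{2}\right) + D = 2 D^{2} + D = D + 2 D^{2}$)
$f = - \frac{35941}{31849}$ ($f = \frac{35941}{-31849} = 35941 \left(- \frac{1}{31849}\right) = - \frac{35941}{31849} \approx -1.1285$)
$\frac{-15712 - 33587}{t{\left(-80 \right)} + f} = \frac{-15712 - 33587}{- 80 \left(1 + 2 \left(-80\right)\right) - \frac{35941}{31849}} = - \frac{49299}{- 80 \left(1 - 160\right) - \frac{35941}{31849}} = - \frac{49299}{\left(-80\right) \left(-159\right) - \frac{35941}{31849}} = - \frac{49299}{12720 - \frac{35941}{31849}} = - \frac{49299}{\frac{405083339}{31849}} = \left(-49299\right) \frac{31849}{405083339} = - \frac{1570123851}{405083339}$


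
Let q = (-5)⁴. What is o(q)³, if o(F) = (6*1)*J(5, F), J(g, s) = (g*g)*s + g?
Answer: 824765878152000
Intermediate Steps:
J(g, s) = g + s*g² (J(g, s) = g²*s + g = s*g² + g = g + s*g²)
q = 625
o(F) = 30 + 150*F (o(F) = (6*1)*(5*(1 + 5*F)) = 6*(5 + 25*F) = 30 + 150*F)
o(q)³ = (30 + 150*625)³ = (30 + 93750)³ = 93780³ = 824765878152000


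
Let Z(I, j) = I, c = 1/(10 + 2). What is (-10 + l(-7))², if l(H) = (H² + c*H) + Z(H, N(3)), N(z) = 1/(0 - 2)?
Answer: 142129/144 ≈ 987.01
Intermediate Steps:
N(z) = -½ (N(z) = 1/(-2) = -½)
c = 1/12 ≈ 0.083333
l(H) = H² + 13*H/12 (l(H) = (H² + H/12) + H = H² + 13*H/12)
(-10 + l(-7))² = (-10 + (1/12)*(-7)*(13 + 12*(-7)))² = (-10 + (1/12)*(-7)*(13 - 84))² = (-10 + (1/12)*(-7)*(-71))² = (-10 + 497/12)² = (377/12)² = 142129/144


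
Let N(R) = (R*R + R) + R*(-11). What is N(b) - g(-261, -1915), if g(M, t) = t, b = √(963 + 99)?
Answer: 2977 - 30*√118 ≈ 2651.1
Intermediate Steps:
b = 3*√118 (b = √1062 = 3*√118 ≈ 32.588)
N(R) = R² - 10*R (N(R) = (R² + R) - 11*R = (R + R²) - 11*R = R² - 10*R)
N(b) - g(-261, -1915) = (3*√118)*(-10 + 3*√118) - 1*(-1915) = 3*√118*(-10 + 3*√118) + 1915 = 1915 + 3*√118*(-10 + 3*√118)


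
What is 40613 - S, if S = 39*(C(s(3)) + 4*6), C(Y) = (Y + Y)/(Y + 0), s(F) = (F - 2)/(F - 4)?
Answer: 39599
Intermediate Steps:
s(F) = (-2 + F)/(-4 + F)
C(Y) = 2 (C(Y) = (2*Y)/Y = 2)
S = 1014 (S = 39*(2 + 4*6) = 39*(2 + 24) = 39*26 = 1014)
40613 - S = 40613 - 1*1014 = 40613 - 1014 = 39599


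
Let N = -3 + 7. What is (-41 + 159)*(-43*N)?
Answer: -20296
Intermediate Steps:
N = 4
(-41 + 159)*(-43*N) = (-41 + 159)*(-43*4) = 118*(-172) = -20296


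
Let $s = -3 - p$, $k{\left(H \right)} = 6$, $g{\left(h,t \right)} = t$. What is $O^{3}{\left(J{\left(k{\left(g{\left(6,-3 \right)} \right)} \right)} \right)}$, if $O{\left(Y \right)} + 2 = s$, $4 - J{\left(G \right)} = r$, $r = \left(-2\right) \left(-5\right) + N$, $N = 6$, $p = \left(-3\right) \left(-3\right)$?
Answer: $-2744$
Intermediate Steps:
$p = 9$
$s = -12$ ($s = -3 - 9 = -12$)
$r = 16$ ($r = \left(-2\right) \left(-5\right) + 6 = 10 + 6 = 16$)
$J{\left(G \right)} = -12$ ($J{\left(G \right)} = 4 - 16 = -12$)
$O{\left(Y \right)} = -14$ ($O{\left(Y \right)} = -2 - 12 = -14$)
$O^{3}{\left(J{\left(k{\left(g{\left(6,-3 \right)} \right)} \right)} \right)} = \left(-14\right)^{3} = -2744$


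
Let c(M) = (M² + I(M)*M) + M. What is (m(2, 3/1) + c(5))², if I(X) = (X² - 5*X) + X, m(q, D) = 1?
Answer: 3136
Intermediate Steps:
I(X) = X² - 4*X
c(M) = M + M² + M²*(-4 + M) (c(M) = (M² + (M*(-4 + M))*M) + M = (M² + M²*(-4 + M)) + M = M + M² + M²*(-4 + M))
(m(2, 3/1) + c(5))² = (1 + 5*(1 + 5 + 5*(-4 + 5)))² = (1 + 5*(1 + 5 + 5*1))² = (1 + 5*(1 + 5 + 5))² = (1 + 5*11)² = (1 + 55)² = 56² = 3136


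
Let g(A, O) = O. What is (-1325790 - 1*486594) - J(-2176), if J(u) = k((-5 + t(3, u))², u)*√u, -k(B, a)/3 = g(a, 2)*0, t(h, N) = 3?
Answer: -1812384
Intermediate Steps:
k(B, a) = 0 (k(B, a) = -6*0 = -3*0 = 0)
J(u) = 0 (J(u) = 0*√u = 0)
(-1325790 - 1*486594) - J(-2176) = (-1325790 - 1*486594) - 1*0 = (-1325790 - 486594) + 0 = -1812384 + 0 = -1812384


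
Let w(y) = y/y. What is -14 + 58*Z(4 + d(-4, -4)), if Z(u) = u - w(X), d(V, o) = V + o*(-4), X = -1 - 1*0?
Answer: 856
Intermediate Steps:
X = -1 (X = -1 + 0 = -1)
d(V, o) = V - 4*o
w(y) = 1
Z(u) = -1 + u (Z(u) = u - 1*1 = u - 1 = -1 + u)
-14 + 58*Z(4 + d(-4, -4)) = -14 + 58*(-1 + (4 + (-4 - 4*(-4)))) = -14 + 58*(-1 + (4 + (-4 + 16))) = -14 + 58*(-1 + (4 + 12)) = -14 + 58*(-1 + 16) = -14 + 58*15 = -14 + 870 = 856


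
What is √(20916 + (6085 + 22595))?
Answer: 2*√12399 ≈ 222.70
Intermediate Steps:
√(20916 + (6085 + 22595)) = √(20916 + 28680) = √49596 = 2*√12399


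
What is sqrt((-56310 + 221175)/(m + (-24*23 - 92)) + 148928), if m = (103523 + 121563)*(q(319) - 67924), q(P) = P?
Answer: sqrt(34485060722553352779478118)/15216939674 ≈ 385.91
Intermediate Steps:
m = -15216939030 (m = (103523 + 121563)*(319 - 67924) = 225086*(-67605) = -15216939030)
sqrt((-56310 + 221175)/(m + (-24*23 - 92)) + 148928) = sqrt((-56310 + 221175)/(-15216939030 + (-24*23 - 92)) + 148928) = sqrt(164865/(-15216939030 + (-552 - 92)) + 148928) = sqrt(164865/(-15216939030 - 644) + 148928) = sqrt(164865/(-15216939674) + 148928) = sqrt(164865*(-1/15216939674) + 148928) = sqrt(-164865/15216939674 + 148928) = sqrt(2266228391604607/15216939674) = sqrt(34485060722553352779478118)/15216939674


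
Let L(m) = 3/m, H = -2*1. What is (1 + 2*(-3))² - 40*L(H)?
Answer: 85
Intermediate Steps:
H = -2
(1 + 2*(-3))² - 40*L(H) = (1 + 2*(-3))² - 120/(-2) = (1 - 6)² - 120*(-1)/2 = (-5)² - 40*(-3/2) = 25 + 60 = 85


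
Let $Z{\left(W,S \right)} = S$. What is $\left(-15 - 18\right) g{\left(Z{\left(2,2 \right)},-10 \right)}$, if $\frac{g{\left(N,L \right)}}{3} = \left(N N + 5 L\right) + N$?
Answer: $4356$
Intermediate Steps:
$g{\left(N,L \right)} = 3 N + 3 N^{2} + 15 L$ ($g{\left(N,L \right)} = 3 \left(\left(N N + 5 L\right) + N\right) = 3 \left(\left(N^{2} + 5 L\right) + N\right) = 3 \left(N + N^{2} + 5 L\right) = 3 N + 3 N^{2} + 15 L$)
$\left(-15 - 18\right) g{\left(Z{\left(2,2 \right)},-10 \right)} = \left(-15 - 18\right) \left(3 \cdot 2 + 3 \cdot 2^{2} + 15 \left(-10\right)\right) = - 33 \left(6 + 3 \cdot 4 - 150\right) = - 33 \left(6 + 12 - 150\right) = \left(-33\right) \left(-132\right) = 4356$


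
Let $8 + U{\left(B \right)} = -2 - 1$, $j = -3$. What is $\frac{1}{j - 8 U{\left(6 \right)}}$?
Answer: $\frac{1}{85} \approx 0.011765$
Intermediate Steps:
$U{\left(B \right)} = -11$ ($U{\left(B \right)} = -8 - 3 = -11$)
$\frac{1}{j - 8 U{\left(6 \right)}} = \frac{1}{-3 - -88} = \frac{1}{-3 + 88} = \frac{1}{85}$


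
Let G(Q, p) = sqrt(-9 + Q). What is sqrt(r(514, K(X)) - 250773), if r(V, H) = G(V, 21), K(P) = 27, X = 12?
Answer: sqrt(-250773 + sqrt(505)) ≈ 500.75*I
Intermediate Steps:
r(V, H) = sqrt(-9 + V)
sqrt(r(514, K(X)) - 250773) = sqrt(sqrt(-9 + 514) - 250773) = sqrt(sqrt(505) - 250773) = sqrt(-250773 + sqrt(505))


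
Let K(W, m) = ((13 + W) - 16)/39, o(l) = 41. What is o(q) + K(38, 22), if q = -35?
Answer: 1634/39 ≈ 41.897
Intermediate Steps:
K(W, m) = -1/13 + W/39 (K(W, m) = (-3 + W)*(1/39) = -1/13 + W/39)
o(q) + K(38, 22) = 41 + (-1/13 + (1/39)*38) = 41 + (-1/13 + 38/39) = 41 + 35/39 = 1634/39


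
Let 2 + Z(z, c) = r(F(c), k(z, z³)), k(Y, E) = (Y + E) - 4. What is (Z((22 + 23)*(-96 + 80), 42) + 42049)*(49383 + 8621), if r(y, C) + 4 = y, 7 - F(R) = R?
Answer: 2436632032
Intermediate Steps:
k(Y, E) = -4 + E + Y (k(Y, E) = (E + Y) - 4 = -4 + E + Y)
F(R) = 7 - R
r(y, C) = -4 + y
Z(z, c) = 1 - c (Z(z, c) = -2 + (-4 + (7 - c)) = -2 + (3 - c) = 1 - c)
(Z((22 + 23)*(-96 + 80), 42) + 42049)*(49383 + 8621) = ((1 - 1*42) + 42049)*(49383 + 8621) = ((1 - 42) + 42049)*58004 = (-41 + 42049)*58004 = 42008*58004 = 2436632032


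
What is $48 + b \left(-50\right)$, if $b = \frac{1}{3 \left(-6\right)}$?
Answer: $\frac{457}{9} \approx 50.778$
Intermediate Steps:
$b = - \frac{1}{18}$ ($b = \frac{1}{-18} = - \frac{1}{18} \approx -0.055556$)
$48 + b \left(-50\right) = 48 - - \frac{25}{9} = 48 + \frac{25}{9} = \frac{457}{9}$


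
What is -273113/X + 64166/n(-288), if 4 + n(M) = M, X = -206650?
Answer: -1647519363/7542725 ≈ -218.43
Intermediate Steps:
n(M) = -4 + M
-273113/X + 64166/n(-288) = -273113/(-206650) + 64166/(-4 - 288) = -273113*(-1/206650) + 64166/(-292) = 273113/206650 + 64166*(-1/292) = 273113/206650 - 32083/146 = -1647519363/7542725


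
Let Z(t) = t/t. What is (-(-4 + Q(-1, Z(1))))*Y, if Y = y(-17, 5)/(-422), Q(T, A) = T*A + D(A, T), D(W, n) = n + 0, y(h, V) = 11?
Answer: -33/211 ≈ -0.15640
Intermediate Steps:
D(W, n) = n
Z(t) = 1
Q(T, A) = T + A*T (Q(T, A) = T*A + T = A*T + T = T + A*T)
Y = -11/422 (Y = 11/(-422) = 11*(-1/422) = -11/422 ≈ -0.026066)
(-(-4 + Q(-1, Z(1))))*Y = -(-4 - (1 + 1))*(-11/422) = -(-4 - 1*2)*(-11/422) = -(-4 - 2)*(-11/422) = -1*(-6)*(-11/422) = 6*(-11/422) = -33/211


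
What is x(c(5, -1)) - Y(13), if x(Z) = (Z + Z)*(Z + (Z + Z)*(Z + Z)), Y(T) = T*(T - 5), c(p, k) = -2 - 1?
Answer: -302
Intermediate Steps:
c(p, k) = -3
Y(T) = T*(-5 + T)
x(Z) = 2*Z*(Z + 4*Z²) (x(Z) = (2*Z)*(Z + (2*Z)*(2*Z)) = (2*Z)*(Z + 4*Z²) = 2*Z*(Z + 4*Z²))
x(c(5, -1)) - Y(13) = (-3)²*(2 + 8*(-3)) - 13*(-5 + 13) = 9*(2 - 24) - 13*8 = 9*(-22) - 1*104 = -198 - 104 = -302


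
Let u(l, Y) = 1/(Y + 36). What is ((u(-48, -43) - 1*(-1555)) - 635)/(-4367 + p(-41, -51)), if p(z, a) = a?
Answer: -137/658 ≈ -0.20821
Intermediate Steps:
u(l, Y) = 1/(36 + Y)
((u(-48, -43) - 1*(-1555)) - 635)/(-4367 + p(-41, -51)) = ((1/(36 - 43) - 1*(-1555)) - 635)/(-4367 - 51) = ((1/(-7) + 1555) - 635)/(-4418) = ((-⅐ + 1555) - 635)*(-1/4418) = (10884/7 - 635)*(-1/4418) = (6439/7)*(-1/4418) = -137/658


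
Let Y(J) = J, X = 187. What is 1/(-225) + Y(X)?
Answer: 42074/225 ≈ 187.00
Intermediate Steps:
1/(-225) + Y(X) = 1/(-225) + 187 = -1/225 + 187 = 42074/225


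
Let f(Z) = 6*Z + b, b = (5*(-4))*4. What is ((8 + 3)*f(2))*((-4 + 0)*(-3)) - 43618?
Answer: -52594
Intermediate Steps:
b = -80 (b = -20*4 = -80)
f(Z) = -80 + 6*Z (f(Z) = 6*Z - 80 = -80 + 6*Z)
((8 + 3)*f(2))*((-4 + 0)*(-3)) - 43618 = ((8 + 3)*(-80 + 6*2))*((-4 + 0)*(-3)) - 43618 = (11*(-80 + 12))*(-4*(-3)) - 43618 = (11*(-68))*12 - 43618 = -748*12 - 43618 = -8976 - 43618 = -52594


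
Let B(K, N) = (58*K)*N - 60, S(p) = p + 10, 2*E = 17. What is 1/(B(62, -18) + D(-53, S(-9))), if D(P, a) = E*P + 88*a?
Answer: -2/130301 ≈ -1.5349e-5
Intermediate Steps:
E = 17/2 (E = (1/2)*17 = 17/2 ≈ 8.5000)
S(p) = 10 + p
D(P, a) = 88*a + 17*P/2 (D(P, a) = 17*P/2 + 88*a = 88*a + 17*P/2)
B(K, N) = -60 + 58*K*N (B(K, N) = 58*K*N - 60 = -60 + 58*K*N)
1/(B(62, -18) + D(-53, S(-9))) = 1/((-60 + 58*62*(-18)) + (88*(10 - 9) + (17/2)*(-53))) = 1/((-60 - 64728) + (88*1 - 901/2)) = 1/(-64788 + (88 - 901/2)) = 1/(-64788 - 725/2) = 1/(-130301/2) = -2/130301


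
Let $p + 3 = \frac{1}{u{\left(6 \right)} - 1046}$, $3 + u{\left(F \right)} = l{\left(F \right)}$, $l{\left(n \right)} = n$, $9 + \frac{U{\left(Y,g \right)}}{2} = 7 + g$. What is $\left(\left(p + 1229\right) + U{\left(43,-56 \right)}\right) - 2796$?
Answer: $- \frac{1758499}{1043} \approx -1686.0$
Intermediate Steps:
$U{\left(Y,g \right)} = -4 + 2 g$ ($U{\left(Y,g \right)} = -18 + 2 \left(7 + g\right) = -18 + \left(14 + 2 g\right) = -4 + 2 g$)
$u{\left(F \right)} = -3 + F$
$p = - \frac{3130}{1043}$ ($p = -3 + \frac{1}{\left(-3 + 6\right) - 1046} = -3 + \frac{1}{3 - 1046} = -3 + \frac{1}{-1043} = -3 - \frac{1}{1043} = - \frac{3130}{1043} \approx -3.001$)
$\left(\left(p + 1229\right) + U{\left(43,-56 \right)}\right) - 2796 = \left(\left(- \frac{3130}{1043} + 1229\right) + \left(-4 + 2 \left(-56\right)\right)\right) - 2796 = \left(\frac{1278717}{1043} - 116\right) - 2796 = \frac{1157729}{1043} - 2796 = - \frac{1758499}{1043}$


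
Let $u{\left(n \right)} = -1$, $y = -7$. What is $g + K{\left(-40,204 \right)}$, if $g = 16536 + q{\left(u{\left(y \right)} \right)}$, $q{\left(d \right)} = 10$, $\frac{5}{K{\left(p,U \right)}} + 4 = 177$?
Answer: $\frac{2862463}{173} \approx 16546.0$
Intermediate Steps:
$K{\left(p,U \right)} = \frac{5}{173}$ ($K{\left(p,U \right)} = \frac{5}{-4 + 177} = \frac{5}{173}$)
$g = 16546$ ($g = 16536 + 10 = 16546$)
$g + K{\left(-40,204 \right)} = 16546 + \frac{5}{173} = \frac{2862463}{173}$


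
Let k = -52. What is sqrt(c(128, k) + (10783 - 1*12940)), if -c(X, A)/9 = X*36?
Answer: I*sqrt(43629) ≈ 208.88*I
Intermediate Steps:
c(X, A) = -324*X (c(X, A) = -9*X*36 = -324*X)
sqrt(c(128, k) + (10783 - 1*12940)) = sqrt(-324*128 + (10783 - 1*12940)) = sqrt(-41472 + (10783 - 12940)) = sqrt(-41472 - 2157) = sqrt(-43629) = I*sqrt(43629)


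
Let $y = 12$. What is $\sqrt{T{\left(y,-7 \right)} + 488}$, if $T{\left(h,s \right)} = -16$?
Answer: $2 \sqrt{118} \approx 21.726$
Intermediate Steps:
$\sqrt{T{\left(y,-7 \right)} + 488} = \sqrt{-16 + 488} = \sqrt{472} = 2 \sqrt{118}$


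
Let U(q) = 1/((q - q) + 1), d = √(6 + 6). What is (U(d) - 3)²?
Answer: 4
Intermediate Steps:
d = 2*√3 (d = √12 = 2*√3 ≈ 3.4641)
U(q) = 1 (U(q) = 1/(0 + 1) = 1/1 = 1)
(U(d) - 3)² = (1 - 3)² = (-2)² = 4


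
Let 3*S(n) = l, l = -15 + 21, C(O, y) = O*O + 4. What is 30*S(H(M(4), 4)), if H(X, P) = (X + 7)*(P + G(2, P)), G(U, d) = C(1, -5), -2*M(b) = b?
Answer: 60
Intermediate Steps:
M(b) = -b/2
C(O, y) = 4 + O**2 (C(O, y) = O**2 + 4 = 4 + O**2)
G(U, d) = 5 (G(U, d) = 4 + 1**2 = 4 + 1 = 5)
H(X, P) = (5 + P)*(7 + X) (H(X, P) = (X + 7)*(P + 5) = (7 + X)*(5 + P) = (5 + P)*(7 + X))
l = 6
S(n) = 2 (S(n) = (1/3)*6 = 2)
30*S(H(M(4), 4)) = 30*2 = 60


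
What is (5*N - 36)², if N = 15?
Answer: 1521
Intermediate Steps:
(5*N - 36)² = (5*15 - 36)² = (75 - 36)² = 39² = 1521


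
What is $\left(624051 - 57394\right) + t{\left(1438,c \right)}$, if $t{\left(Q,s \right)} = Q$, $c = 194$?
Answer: $568095$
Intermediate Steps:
$\left(624051 - 57394\right) + t{\left(1438,c \right)} = \left(624051 - 57394\right) + 1438 = 566657 + 1438 = 568095$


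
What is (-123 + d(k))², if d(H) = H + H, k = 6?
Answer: 12321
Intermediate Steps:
d(H) = 2*H
(-123 + d(k))² = (-123 + 2*6)² = (-123 + 12)² = (-111)² = 12321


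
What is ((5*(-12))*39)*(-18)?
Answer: 42120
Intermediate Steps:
((5*(-12))*39)*(-18) = -60*39*(-18) = -2340*(-18) = 42120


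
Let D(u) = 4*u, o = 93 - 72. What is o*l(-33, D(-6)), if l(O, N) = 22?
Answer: 462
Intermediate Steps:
o = 21
o*l(-33, D(-6)) = 21*22 = 462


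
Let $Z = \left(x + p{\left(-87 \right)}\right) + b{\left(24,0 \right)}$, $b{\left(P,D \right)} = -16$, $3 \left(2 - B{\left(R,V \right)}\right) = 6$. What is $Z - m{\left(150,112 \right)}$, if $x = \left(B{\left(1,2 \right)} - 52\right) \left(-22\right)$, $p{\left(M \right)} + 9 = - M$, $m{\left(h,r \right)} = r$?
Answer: $1094$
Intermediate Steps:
$B{\left(R,V \right)} = 0$ ($B{\left(R,V \right)} = 2 - 2 = 0$)
$p{\left(M \right)} = -9 - M$
$x = 1144$ ($x = \left(0 - 52\right) \left(-22\right) = \left(-52\right) \left(-22\right) = 1144$)
$Z = 1206$ ($Z = \left(1144 - -78\right) - 16 = \left(1144 + \left(-9 + 87\right)\right) - 16 = \left(1144 + 78\right) - 16 = 1222 - 16 = 1206$)
$Z - m{\left(150,112 \right)} = 1206 - 112 = 1094$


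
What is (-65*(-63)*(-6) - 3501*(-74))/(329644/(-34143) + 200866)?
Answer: 4003335036/3428919097 ≈ 1.1675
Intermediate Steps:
(-65*(-63)*(-6) - 3501*(-74))/(329644/(-34143) + 200866) = (4095*(-6) + 259074)/(329644*(-1/34143) + 200866) = (-24570 + 259074)/(-329644/34143 + 200866) = 234504/(6857838194/34143) = 234504*(34143/6857838194) = 4003335036/3428919097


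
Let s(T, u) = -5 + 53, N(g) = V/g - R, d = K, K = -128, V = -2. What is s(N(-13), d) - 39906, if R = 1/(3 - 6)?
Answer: -39858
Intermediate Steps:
R = -⅓ (R = 1/(-3) = -⅓ ≈ -0.33333)
d = -128
N(g) = ⅓ - 2/g (N(g) = -2/g - 1*(-⅓) = -2/g + ⅓ = ⅓ - 2/g)
s(T, u) = 48
s(N(-13), d) - 39906 = 48 - 39906 = -39858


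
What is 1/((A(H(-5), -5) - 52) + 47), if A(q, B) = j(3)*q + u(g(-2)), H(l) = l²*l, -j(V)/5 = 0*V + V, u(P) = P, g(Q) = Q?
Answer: 1/1868 ≈ 0.00053533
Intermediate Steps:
j(V) = -5*V (j(V) = -5*(0*V + V) = -5*(0 + V) = -5*V)
H(l) = l³
A(q, B) = -2 - 15*q (A(q, B) = (-5*3)*q - 2 = -15*q - 2 = -2 - 15*q)
1/((A(H(-5), -5) - 52) + 47) = 1/(((-2 - 15*(-5)³) - 52) + 47) = 1/(((-2 - 15*(-125)) - 52) + 47) = 1/(((-2 + 1875) - 52) + 47) = 1/((1873 - 52) + 47) = 1/(1821 + 47) = 1/1868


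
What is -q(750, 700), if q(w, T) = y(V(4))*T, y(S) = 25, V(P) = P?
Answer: -17500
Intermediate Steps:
q(w, T) = 25*T
-q(750, 700) = -25*700 = -1*17500 = -17500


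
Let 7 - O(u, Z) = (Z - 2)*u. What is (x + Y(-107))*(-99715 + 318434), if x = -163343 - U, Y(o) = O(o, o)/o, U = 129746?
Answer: -6856592841373/107 ≈ -6.4080e+10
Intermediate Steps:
O(u, Z) = 7 - u*(-2 + Z) (O(u, Z) = 7 - (Z - 2)*u = 7 - (-2 + Z)*u = 7 - u*(-2 + Z))
Y(o) = (7 - o² + 2*o)/o (Y(o) = (7 + 2*o - o*o)/o = (7 + 2*o - o²)/o = (7 - o² + 2*o)/o)
x = -293089 (x = -163343 - 1*129746 = -163343 - 129746 = -293089)
(x + Y(-107))*(-99715 + 318434) = (-293089 + (2 - 1*(-107) + 7/(-107)))*(-99715 + 318434) = (-293089 + (2 + 107 + 7*(-1/107)))*218719 = (-293089 + (2 + 107 - 7/107))*218719 = (-293089 + 11656/107)*218719 = -31348867/107*218719 = -6856592841373/107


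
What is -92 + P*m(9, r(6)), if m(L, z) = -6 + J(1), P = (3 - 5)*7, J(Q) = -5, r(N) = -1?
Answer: 62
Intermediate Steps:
P = -14 (P = -2*7 = -14)
m(L, z) = -11 (m(L, z) = -6 - 5 = -11)
-92 + P*m(9, r(6)) = -92 - 14*(-11) = -92 + 154 = 62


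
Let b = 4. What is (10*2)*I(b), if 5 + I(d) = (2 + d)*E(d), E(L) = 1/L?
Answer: -70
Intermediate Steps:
I(d) = -5 + (2 + d)/d
(10*2)*I(b) = (10*2)*(-4 + 2/4) = 20*(-4 + 2*(¼)) = 20*(-4 + ½) = 20*(-7/2) = -70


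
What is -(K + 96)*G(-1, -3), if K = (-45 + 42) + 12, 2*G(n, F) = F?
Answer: 315/2 ≈ 157.50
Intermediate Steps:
G(n, F) = F/2
K = 9 (K = -3 + 12 = 9)
-(K + 96)*G(-1, -3) = -(9 + 96)*(½)*(-3) = -105*(-3)/2 = -1*(-315/2) = 315/2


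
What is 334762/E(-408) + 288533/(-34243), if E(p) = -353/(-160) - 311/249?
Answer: 41516825639129/118720481 ≈ 3.4970e+5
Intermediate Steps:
E(p) = 38137/39840 (E(p) = -353*(-1/160) - 311*1/249 = 353/160 - 311/249 = 38137/39840)
334762/E(-408) + 288533/(-34243) = 334762/(38137/39840) + 288533/(-34243) = 334762*(39840/38137) + 288533*(-1/34243) = 13336918080/38137 - 288533/34243 = 41516825639129/118720481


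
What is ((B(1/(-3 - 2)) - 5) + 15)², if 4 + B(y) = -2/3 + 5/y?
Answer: 3481/9 ≈ 386.78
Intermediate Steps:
B(y) = -14/3 + 5/y (B(y) = -4 + (-2/3 + 5/y) = -4 + (-2*⅓ + 5/y) = -4 + (-⅔ + 5/y) = -14/3 + 5/y)
((B(1/(-3 - 2)) - 5) + 15)² = (((-14/3 + 5/(1/(-3 - 2))) - 5) + 15)² = (((-14/3 + 5/(1/(-5))) - 5) + 15)² = (((-14/3 + 5/(-⅕)) - 5) + 15)² = (((-14/3 + 5*(-5)) - 5) + 15)² = (((-14/3 - 25) - 5) + 15)² = ((-89/3 - 5) + 15)² = (-104/3 + 15)² = (-59/3)² = 3481/9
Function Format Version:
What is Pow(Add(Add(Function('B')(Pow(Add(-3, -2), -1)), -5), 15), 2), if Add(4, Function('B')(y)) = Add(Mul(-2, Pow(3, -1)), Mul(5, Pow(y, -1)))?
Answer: Rational(3481, 9) ≈ 386.78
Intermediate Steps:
Function('B')(y) = Add(Rational(-14, 3), Mul(5, Pow(y, -1))) (Function('B')(y) = Add(-4, Add(Mul(-2, Pow(3, -1)), Mul(5, Pow(y, -1)))) = Add(-4, Add(Mul(-2, Rational(1, 3)), Mul(5, Pow(y, -1)))) = Add(-4, Add(Rational(-2, 3), Mul(5, Pow(y, -1)))) = Add(Rational(-14, 3), Mul(5, Pow(y, -1))))
Pow(Add(Add(Function('B')(Pow(Add(-3, -2), -1)), -5), 15), 2) = Pow(Add(Add(Add(Rational(-14, 3), Mul(5, Pow(Pow(Add(-3, -2), -1), -1))), -5), 15), 2) = Pow(Add(Add(Add(Rational(-14, 3), Mul(5, Pow(Pow(-5, -1), -1))), -5), 15), 2) = Pow(Add(Add(Add(Rational(-14, 3), Mul(5, Pow(Rational(-1, 5), -1))), -5), 15), 2) = Pow(Add(Add(Add(Rational(-14, 3), Mul(5, -5)), -5), 15), 2) = Pow(Add(Add(Add(Rational(-14, 3), -25), -5), 15), 2) = Pow(Add(Add(Rational(-89, 3), -5), 15), 2) = Pow(Add(Rational(-104, 3), 15), 2) = Pow(Rational(-59, 3), 2) = Rational(3481, 9)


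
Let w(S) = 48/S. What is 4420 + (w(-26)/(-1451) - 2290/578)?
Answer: 24073627741/5451407 ≈ 4416.0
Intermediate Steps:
4420 + (w(-26)/(-1451) - 2290/578) = 4420 + ((48/(-26))/(-1451) - 2290/578) = 4420 + ((48*(-1/26))*(-1/1451) - 2290*1/578) = 4420 + (-24/13*(-1/1451) - 1145/289) = 4420 + (24/18863 - 1145/289) = 4420 - 21591199/5451407 = 24073627741/5451407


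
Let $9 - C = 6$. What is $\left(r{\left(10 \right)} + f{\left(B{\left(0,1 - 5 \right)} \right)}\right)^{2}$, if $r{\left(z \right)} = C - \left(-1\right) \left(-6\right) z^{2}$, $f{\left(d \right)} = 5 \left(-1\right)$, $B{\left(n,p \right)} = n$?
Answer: $362404$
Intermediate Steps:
$C = 3$ ($C = 9 - 6 = 3$)
$f{\left(d \right)} = -5$
$r{\left(z \right)} = 3 - 6 z^{2}$ ($r{\left(z \right)} = 3 - \left(-1\right) \left(-6\right) z^{2} = 3 - 6 z^{2}$)
$\left(r{\left(10 \right)} + f{\left(B{\left(0,1 - 5 \right)} \right)}\right)^{2} = \left(\left(3 - 6 \cdot 10^{2}\right) - 5\right)^{2} = \left(\left(3 - 600\right) - 5\right)^{2} = \left(-597 - 5\right)^{2} = \left(-602\right)^{2} = 362404$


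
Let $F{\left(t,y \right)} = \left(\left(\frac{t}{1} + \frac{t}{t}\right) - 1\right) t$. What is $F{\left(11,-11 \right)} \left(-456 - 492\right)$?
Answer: $-114708$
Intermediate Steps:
$F{\left(t,y \right)} = t^{2}$ ($F{\left(t,y \right)} = \left(\left(t 1 + 1\right) - 1\right) t = \left(\left(t + 1\right) - 1\right) t = \left(\left(1 + t\right) - 1\right) t = t t = t^{2}$)
$F{\left(11,-11 \right)} \left(-456 - 492\right) = 11^{2} \left(-456 - 492\right) = 121 \left(-948\right) = -114708$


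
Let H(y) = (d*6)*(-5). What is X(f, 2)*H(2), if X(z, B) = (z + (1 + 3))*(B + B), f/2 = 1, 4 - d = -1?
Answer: -3600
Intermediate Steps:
d = 5 (d = 4 - 1*(-1) = 4 + 1 = 5)
f = 2 (f = 2*1 = 2)
X(z, B) = 2*B*(4 + z) (X(z, B) = (z + 4)*(2*B) = (4 + z)*(2*B) = 2*B*(4 + z))
H(y) = -150 (H(y) = (5*6)*(-5) = 30*(-5) = -150)
X(f, 2)*H(2) = (2*2*(4 + 2))*(-150) = (2*2*6)*(-150) = 24*(-150) = -3600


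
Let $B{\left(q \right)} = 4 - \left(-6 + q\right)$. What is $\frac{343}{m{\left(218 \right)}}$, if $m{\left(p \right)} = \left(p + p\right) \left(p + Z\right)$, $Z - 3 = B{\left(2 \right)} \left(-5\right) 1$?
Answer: $\frac{343}{78916} \approx 0.0043464$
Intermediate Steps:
$B{\left(q \right)} = 10 - q$
$Z = -37$ ($Z = 3 + \left(10 - 2\right) \left(-5\right) 1 = 3 + 8 \left(-5\right) 1 = 3 - 40 = -37$)
$m{\left(p \right)} = 2 p \left(-37 + p\right)$ ($m{\left(p \right)} = \left(p + p\right) \left(p - 37\right) = 2 p \left(-37 + p\right)$)
$\frac{343}{m{\left(218 \right)}} = \frac{343}{2 \cdot 218 \left(-37 + 218\right)} = \frac{343}{2 \cdot 218 \cdot 181} = \frac{343}{78916}$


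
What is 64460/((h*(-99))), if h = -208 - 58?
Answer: 2930/1197 ≈ 2.4478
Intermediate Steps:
h = -266
64460/((h*(-99))) = 64460/((-266*(-99))) = 64460/26334 = 64460*(1/26334) = 2930/1197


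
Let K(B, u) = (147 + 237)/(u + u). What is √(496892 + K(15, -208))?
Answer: 8*√1312103/13 ≈ 704.91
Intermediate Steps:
K(B, u) = 192/u (K(B, u) = 384/((2*u)) = 384*(1/(2*u)) = 192/u)
√(496892 + K(15, -208)) = √(496892 + 192/(-208)) = √(496892 + 192*(-1/208)) = √(496892 - 12/13) = √(6459584/13) = 8*√1312103/13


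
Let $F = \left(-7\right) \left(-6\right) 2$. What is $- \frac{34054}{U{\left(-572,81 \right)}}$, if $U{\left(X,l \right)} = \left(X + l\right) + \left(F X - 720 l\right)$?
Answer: $\frac{34054}{106859} \approx 0.31868$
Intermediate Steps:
$F = 84$ ($F = 42 \cdot 2 = 84$)
$U{\left(X,l \right)} = - 719 l + 85 X$ ($U{\left(X,l \right)} = \left(X + l\right) + \left(84 X - 720 l\right) = \left(X + l\right) + \left(- 720 l + 84 X\right) = - 719 l + 85 X$)
$- \frac{34054}{U{\left(-572,81 \right)}} = - \frac{34054}{\left(-719\right) 81 + 85 \left(-572\right)} = - \frac{34054}{-58239 - 48620} = - \frac{34054}{-106859} = \left(-34054\right) \left(- \frac{1}{106859}\right) = \frac{34054}{106859}$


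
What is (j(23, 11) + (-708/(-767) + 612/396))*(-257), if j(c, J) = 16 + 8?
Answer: -972745/143 ≈ -6802.4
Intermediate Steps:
j(c, J) = 24
(j(23, 11) + (-708/(-767) + 612/396))*(-257) = (24 + (-708/(-767) + 612/396))*(-257) = (24 + (-708*(-1/767) + 612*(1/396)))*(-257) = (24 + (12/13 + 17/11))*(-257) = (24 + 353/143)*(-257) = (3785/143)*(-257) = -972745/143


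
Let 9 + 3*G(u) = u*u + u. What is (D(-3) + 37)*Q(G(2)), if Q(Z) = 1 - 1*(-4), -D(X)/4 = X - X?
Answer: 185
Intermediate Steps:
D(X) = 0 (D(X) = -4*(X - X) = -4*0 = 0)
G(u) = -3 + u/3 + u²/3 (G(u) = -3 + (u*u + u)/3 = -3 + (u² + u)/3 = -3 + (u + u²)/3 = -3 + (u/3 + u²/3) = -3 + u/3 + u²/3)
Q(Z) = 5 (Q(Z) = 1 + 4 = 5)
(D(-3) + 37)*Q(G(2)) = (0 + 37)*5 = 37*5 = 185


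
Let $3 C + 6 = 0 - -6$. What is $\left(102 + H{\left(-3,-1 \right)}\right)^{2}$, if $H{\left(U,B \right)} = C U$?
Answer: $10404$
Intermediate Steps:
$C = 0$ ($C = -2 + \frac{0 - -6}{3} = -2 + \frac{0 + 6}{3} = -2 + \frac{1}{3} \cdot 6 = -2 + 2 = 0$)
$H{\left(U,B \right)} = 0$ ($H{\left(U,B \right)} = 0 U = 0$)
$\left(102 + H{\left(-3,-1 \right)}\right)^{2} = \left(102 + 0\right)^{2} = 102^{2} = 10404$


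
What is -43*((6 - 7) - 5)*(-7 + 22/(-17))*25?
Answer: -909450/17 ≈ -53497.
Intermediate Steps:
-43*((6 - 7) - 5)*(-7 + 22/(-17))*25 = -43*(-1 - 5)*(-7 + 22*(-1/17))*25 = -(-258)*(-7 - 22/17)*25 = -(-258)*(-141)/17*25 = -43*846/17*25 = -36378/17*25 = -909450/17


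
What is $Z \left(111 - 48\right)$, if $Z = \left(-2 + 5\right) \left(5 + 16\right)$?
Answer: $3969$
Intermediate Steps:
$Z = 63$ ($Z = 3 \cdot 21 = 63$)
$Z \left(111 - 48\right) = 63 \left(111 - 48\right) = 63 \cdot 63 = 3969$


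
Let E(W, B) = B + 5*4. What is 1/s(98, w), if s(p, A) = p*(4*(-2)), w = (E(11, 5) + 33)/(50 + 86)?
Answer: -1/784 ≈ -0.0012755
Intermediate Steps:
E(W, B) = 20 + B (E(W, B) = B + 20 = 20 + B)
w = 29/68 (w = ((20 + 5) + 33)/(50 + 86) = (25 + 33)/136 = 58*(1/136) = 29/68 ≈ 0.42647)
s(p, A) = -8*p (s(p, A) = p*(-8) = -8*p)
1/s(98, w) = 1/(-8*98) = 1/(-784) = -1/784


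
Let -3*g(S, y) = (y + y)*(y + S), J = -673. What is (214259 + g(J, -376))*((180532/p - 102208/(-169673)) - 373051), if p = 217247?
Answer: 669538899519127775733/36860950231 ≈ 1.8164e+10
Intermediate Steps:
g(S, y) = -2*y*(S + y)/3 (g(S, y) = -(y + y)*(y + S)/3 = -2*y*(S + y)/3)
(214259 + g(J, -376))*((180532/p - 102208/(-169673)) - 373051) = (214259 - ⅔*(-376)*(-673 - 376))*((180532/217247 - 102208/(-169673)) - 373051) = (214259 - ⅔*(-376)*(-1049))*((180532*(1/217247) - 102208*(-1/169673)) - 373051) = (214259 - 788848/3)*((180532/217247 + 102208/169673) - 373051) = -146071*(52835787412/36860950231 - 373051)/3 = -146071/3*(-13750961508837369/36860950231) = 669538899519127775733/36860950231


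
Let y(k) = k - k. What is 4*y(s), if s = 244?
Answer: 0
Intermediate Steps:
y(k) = 0
4*y(s) = 4*0 = 0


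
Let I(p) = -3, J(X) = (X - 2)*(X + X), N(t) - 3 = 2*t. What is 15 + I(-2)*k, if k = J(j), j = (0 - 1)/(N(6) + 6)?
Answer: 2119/147 ≈ 14.415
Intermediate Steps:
N(t) = 3 + 2*t
j = -1/21 (j = (0 - 1)/((3 + 2*6) + 6) = -1/((3 + 12) + 6) = -1/(15 + 6) = -1/21 ≈ -0.047619)
J(X) = 2*X*(-2 + X) (J(X) = (-2 + X)*(2*X) = 2*X*(-2 + X))
k = 86/441 (k = 2*(-1/21)*(-2 - 1/21) = 2*(-1/21)*(-43/21) = 86/441 ≈ 0.19501)
15 + I(-2)*k = 15 - 3*86/441 = 15 - 86/147 = 2119/147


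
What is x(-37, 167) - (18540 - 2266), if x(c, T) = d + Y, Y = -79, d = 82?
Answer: -16271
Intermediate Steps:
x(c, T) = 3 (x(c, T) = 82 - 79 = 3)
x(-37, 167) - (18540 - 2266) = 3 - (18540 - 2266) = 3 - 1*16274 = 3 - 16274 = -16271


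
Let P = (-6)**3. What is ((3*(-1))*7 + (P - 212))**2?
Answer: 201601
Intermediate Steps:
P = -216
((3*(-1))*7 + (P - 212))**2 = ((3*(-1))*7 + (-216 - 212))**2 = (-3*7 - 428)**2 = (-21 - 428)**2 = (-449)**2 = 201601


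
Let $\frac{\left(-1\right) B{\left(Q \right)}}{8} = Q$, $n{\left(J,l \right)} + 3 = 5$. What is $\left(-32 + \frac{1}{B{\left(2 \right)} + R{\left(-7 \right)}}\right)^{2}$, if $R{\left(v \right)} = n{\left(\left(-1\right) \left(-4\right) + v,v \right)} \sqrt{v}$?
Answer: $\frac{65664 \sqrt{7} + 234497 i}{4 \left(16 \sqrt{7} + 57 i\right)} \approx 1027.6 + 1.1946 i$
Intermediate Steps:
$n{\left(J,l \right)} = 2$ ($n{\left(J,l \right)} = -3 + 5 = 2$)
$B{\left(Q \right)} = - 8 Q$
$R{\left(v \right)} = 2 \sqrt{v}$
$\left(-32 + \frac{1}{B{\left(2 \right)} + R{\left(-7 \right)}}\right)^{2} = \left(-32 + \frac{1}{\left(-8\right) 2 + 2 \sqrt{-7}}\right)^{2} = \left(-32 + \frac{1}{-16 + 2 i \sqrt{7}}\right)^{2}$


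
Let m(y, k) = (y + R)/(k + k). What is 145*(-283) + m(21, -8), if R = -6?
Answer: -656575/16 ≈ -41036.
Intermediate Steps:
m(y, k) = (-6 + y)/(2*k) (m(y, k) = (y - 6)/(k + k) = (-6 + y)/((2*k)) = (-6 + y)*(1/(2*k)) = (-6 + y)/(2*k))
145*(-283) + m(21, -8) = 145*(-283) + (1/2)*(-6 + 21)/(-8) = -41035 + (1/2)*(-1/8)*15 = -41035 - 15/16 = -656575/16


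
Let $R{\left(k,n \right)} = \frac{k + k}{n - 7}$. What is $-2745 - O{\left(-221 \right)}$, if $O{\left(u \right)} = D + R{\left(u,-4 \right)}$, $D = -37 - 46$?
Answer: $- \frac{29724}{11} \approx -2702.2$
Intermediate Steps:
$R{\left(k,n \right)} = \frac{2 k}{-7 + n}$
$D = -83$
$O{\left(u \right)} = -83 - \frac{2 u}{11}$ ($O{\left(u \right)} = -83 + \frac{2 u}{-7 - 4} = -83 + \frac{2 u}{-11} = -83 + 2 u \left(- \frac{1}{11}\right) = -83 - \frac{2 u}{11}$)
$-2745 - O{\left(-221 \right)} = -2745 - \left(-83 - - \frac{442}{11}\right) = -2745 - \left(-83 + \frac{442}{11}\right) = -2745 - - \frac{471}{11} = -2745 + \frac{471}{11} = - \frac{29724}{11}$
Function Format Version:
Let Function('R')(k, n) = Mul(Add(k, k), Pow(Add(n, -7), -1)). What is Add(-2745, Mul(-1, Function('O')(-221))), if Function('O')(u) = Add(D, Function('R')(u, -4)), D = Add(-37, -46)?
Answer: Rational(-29724, 11) ≈ -2702.2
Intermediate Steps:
Function('R')(k, n) = Mul(2, k, Pow(Add(-7, n), -1)) (Function('R')(k, n) = Mul(Mul(2, k), Pow(Add(-7, n), -1)) = Mul(2, k, Pow(Add(-7, n), -1)))
D = -83
Function('O')(u) = Add(-83, Mul(Rational(-2, 11), u)) (Function('O')(u) = Add(-83, Mul(2, u, Pow(Add(-7, -4), -1))) = Add(-83, Mul(2, u, Pow(-11, -1))) = Add(-83, Mul(2, u, Rational(-1, 11))) = Add(-83, Mul(Rational(-2, 11), u)))
Add(-2745, Mul(-1, Function('O')(-221))) = Add(-2745, Mul(-1, Add(-83, Mul(Rational(-2, 11), -221)))) = Add(-2745, Mul(-1, Add(-83, Rational(442, 11)))) = Add(-2745, Mul(-1, Rational(-471, 11))) = Add(-2745, Rational(471, 11)) = Rational(-29724, 11)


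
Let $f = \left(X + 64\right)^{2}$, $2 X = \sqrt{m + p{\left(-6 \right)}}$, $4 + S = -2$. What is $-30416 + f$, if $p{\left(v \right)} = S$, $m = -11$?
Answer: $- \frac{105297}{4} + 64 i \sqrt{17} \approx -26324.0 + 263.88 i$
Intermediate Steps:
$S = -6$ ($S = -4 - 2 = -6$)
$p{\left(v \right)} = -6$
$X = \frac{i \sqrt{17}}{2}$ ($X = \frac{\sqrt{-11 - 6}}{2} = \frac{\sqrt{-17}}{2} = \frac{i \sqrt{17}}{2} \approx 2.0616 i$)
$f = \left(64 + \frac{i \sqrt{17}}{2}\right)^{2}$ ($f = \left(\frac{i \sqrt{17}}{2} + 64\right)^{2} = \left(64 + \frac{i \sqrt{17}}{2}\right)^{2} \approx 4091.8 + 263.88 i$)
$-30416 + f = -30416 + \frac{\left(128 + i \sqrt{17}\right)^{2}}{4}$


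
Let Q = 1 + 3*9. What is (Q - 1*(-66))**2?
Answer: 8836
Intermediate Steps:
Q = 28 (Q = 1 + 27 = 28)
(Q - 1*(-66))**2 = (28 - 1*(-66))**2 = (28 + 66)**2 = 94**2 = 8836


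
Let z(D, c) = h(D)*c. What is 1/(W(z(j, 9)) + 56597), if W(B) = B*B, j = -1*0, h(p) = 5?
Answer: 1/58622 ≈ 1.7058e-5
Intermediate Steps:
j = 0
z(D, c) = 5*c
W(B) = B²
1/(W(z(j, 9)) + 56597) = 1/((5*9)² + 56597) = 1/(45² + 56597) = 1/(2025 + 56597) = 1/58622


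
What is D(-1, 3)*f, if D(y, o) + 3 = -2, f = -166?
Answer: 830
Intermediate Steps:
D(y, o) = -5 (D(y, o) = -3 - 2 = -5)
D(-1, 3)*f = -5*(-166) = 830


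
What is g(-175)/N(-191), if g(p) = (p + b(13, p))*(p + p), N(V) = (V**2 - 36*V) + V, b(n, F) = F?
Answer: 61250/21583 ≈ 2.8379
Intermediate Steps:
N(V) = V**2 - 35*V
g(p) = 4*p**2 (g(p) = (p + p)*(p + p) = (2*p)*(2*p) = 4*p**2)
g(-175)/N(-191) = (4*(-175)**2)/((-191*(-35 - 191))) = (4*30625)/((-191*(-226))) = 122500/43166 = 122500*(1/43166) = 61250/21583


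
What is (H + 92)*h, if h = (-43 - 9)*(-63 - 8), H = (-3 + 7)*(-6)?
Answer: 251056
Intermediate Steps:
H = -24 (H = 4*(-6) = -24)
h = 3692 (h = -52*(-71) = 3692)
(H + 92)*h = (-24 + 92)*3692 = 68*3692 = 251056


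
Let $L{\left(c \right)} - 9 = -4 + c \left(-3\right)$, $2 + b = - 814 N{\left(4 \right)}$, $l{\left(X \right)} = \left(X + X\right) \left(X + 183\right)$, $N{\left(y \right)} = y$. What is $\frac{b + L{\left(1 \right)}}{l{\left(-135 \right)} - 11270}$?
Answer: $\frac{1628}{12115} \approx 0.13438$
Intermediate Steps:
$l{\left(X \right)} = 2 X \left(183 + X\right)$
$b = -3258$ ($b = -2 - 3256 = -3258$)
$L{\left(c \right)} = 5 - 3 c$ ($L{\left(c \right)} = 9 + \left(-4 + c \left(-3\right)\right) = 9 - \left(4 + 3 c\right) = 5 - 3 c$)
$\frac{b + L{\left(1 \right)}}{l{\left(-135 \right)} - 11270} = \frac{-3258 + \left(5 - 3\right)}{2 \left(-135\right) \left(183 - 135\right) - 11270} = \frac{-3258 + \left(5 - 3\right)}{2 \left(-135\right) 48 - 11270} = \frac{-3258 + 2}{-12960 - 11270} = - \frac{3256}{-24230} = \left(-3256\right) \left(- \frac{1}{24230}\right) = \frac{1628}{12115}$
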